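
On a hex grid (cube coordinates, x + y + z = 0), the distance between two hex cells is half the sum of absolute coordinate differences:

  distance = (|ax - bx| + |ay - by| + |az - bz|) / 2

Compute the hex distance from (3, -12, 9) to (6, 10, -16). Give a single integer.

Answer: 25

Derivation:
|ax - bx| = |3 - 6| = 3
|ay - by| = |-12 - 10| = 22
|az - bz| = |9 - (-16)| = 25
distance = (3 + 22 + 25) / 2 = 50 / 2 = 25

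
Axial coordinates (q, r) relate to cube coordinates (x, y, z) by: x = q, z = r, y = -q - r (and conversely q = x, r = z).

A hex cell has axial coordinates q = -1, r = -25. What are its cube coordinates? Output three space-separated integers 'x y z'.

Answer: -1 26 -25

Derivation:
x = q = -1
z = r = -25
y = -x - z = -(-1) - (-25) = 26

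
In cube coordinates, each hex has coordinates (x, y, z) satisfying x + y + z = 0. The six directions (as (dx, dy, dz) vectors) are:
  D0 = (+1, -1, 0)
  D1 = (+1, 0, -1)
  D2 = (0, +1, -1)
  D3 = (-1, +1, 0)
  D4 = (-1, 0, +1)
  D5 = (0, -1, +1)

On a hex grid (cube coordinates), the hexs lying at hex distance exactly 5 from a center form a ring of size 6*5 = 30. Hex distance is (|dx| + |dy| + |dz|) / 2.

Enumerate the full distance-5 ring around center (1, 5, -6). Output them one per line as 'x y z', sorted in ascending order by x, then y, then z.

Walk ring at distance 5 from (1, 5, -6):
Start at center + D4*5 = (-4, 5, -1)
  hex 0: (-4, 5, -1)
  hex 1: (-3, 4, -1)
  hex 2: (-2, 3, -1)
  hex 3: (-1, 2, -1)
  hex 4: (0, 1, -1)
  hex 5: (1, 0, -1)
  hex 6: (2, 0, -2)
  hex 7: (3, 0, -3)
  hex 8: (4, 0, -4)
  hex 9: (5, 0, -5)
  hex 10: (6, 0, -6)
  hex 11: (6, 1, -7)
  hex 12: (6, 2, -8)
  hex 13: (6, 3, -9)
  hex 14: (6, 4, -10)
  hex 15: (6, 5, -11)
  hex 16: (5, 6, -11)
  hex 17: (4, 7, -11)
  hex 18: (3, 8, -11)
  hex 19: (2, 9, -11)
  hex 20: (1, 10, -11)
  hex 21: (0, 10, -10)
  hex 22: (-1, 10, -9)
  hex 23: (-2, 10, -8)
  hex 24: (-3, 10, -7)
  hex 25: (-4, 10, -6)
  hex 26: (-4, 9, -5)
  hex 27: (-4, 8, -4)
  hex 28: (-4, 7, -3)
  hex 29: (-4, 6, -2)
Sorted: 30 hexes.

Answer: -4 5 -1
-4 6 -2
-4 7 -3
-4 8 -4
-4 9 -5
-4 10 -6
-3 4 -1
-3 10 -7
-2 3 -1
-2 10 -8
-1 2 -1
-1 10 -9
0 1 -1
0 10 -10
1 0 -1
1 10 -11
2 0 -2
2 9 -11
3 0 -3
3 8 -11
4 0 -4
4 7 -11
5 0 -5
5 6 -11
6 0 -6
6 1 -7
6 2 -8
6 3 -9
6 4 -10
6 5 -11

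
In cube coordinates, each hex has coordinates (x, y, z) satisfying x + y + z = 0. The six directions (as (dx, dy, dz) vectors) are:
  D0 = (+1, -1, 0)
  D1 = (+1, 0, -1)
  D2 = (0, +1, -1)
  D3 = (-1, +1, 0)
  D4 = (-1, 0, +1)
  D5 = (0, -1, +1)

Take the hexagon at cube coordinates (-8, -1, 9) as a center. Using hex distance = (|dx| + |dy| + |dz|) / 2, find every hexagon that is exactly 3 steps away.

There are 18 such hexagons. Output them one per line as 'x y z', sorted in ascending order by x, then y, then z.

Walk ring at distance 3 from (-8, -1, 9):
Start at center + D4*3 = (-11, -1, 12)
  hex 0: (-11, -1, 12)
  hex 1: (-10, -2, 12)
  hex 2: (-9, -3, 12)
  hex 3: (-8, -4, 12)
  hex 4: (-7, -4, 11)
  hex 5: (-6, -4, 10)
  hex 6: (-5, -4, 9)
  hex 7: (-5, -3, 8)
  hex 8: (-5, -2, 7)
  hex 9: (-5, -1, 6)
  hex 10: (-6, 0, 6)
  hex 11: (-7, 1, 6)
  hex 12: (-8, 2, 6)
  hex 13: (-9, 2, 7)
  hex 14: (-10, 2, 8)
  hex 15: (-11, 2, 9)
  hex 16: (-11, 1, 10)
  hex 17: (-11, 0, 11)
Sorted: 18 hexes.

Answer: -11 -1 12
-11 0 11
-11 1 10
-11 2 9
-10 -2 12
-10 2 8
-9 -3 12
-9 2 7
-8 -4 12
-8 2 6
-7 -4 11
-7 1 6
-6 -4 10
-6 0 6
-5 -4 9
-5 -3 8
-5 -2 7
-5 -1 6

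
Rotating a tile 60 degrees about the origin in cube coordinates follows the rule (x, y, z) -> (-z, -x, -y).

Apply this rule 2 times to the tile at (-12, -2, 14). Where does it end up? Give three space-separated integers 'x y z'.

Answer: -2 14 -12

Derivation:
Start: (-12, -2, 14)
Step 1: (-12, -2, 14) -> (-(14), -(-12), -(-2)) = (-14, 12, 2)
Step 2: (-14, 12, 2) -> (-(2), -(-14), -(12)) = (-2, 14, -12)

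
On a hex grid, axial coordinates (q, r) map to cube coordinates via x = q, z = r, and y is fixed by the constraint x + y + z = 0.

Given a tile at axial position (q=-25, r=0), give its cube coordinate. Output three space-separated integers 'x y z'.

x = q = -25
z = r = 0
y = -x - z = -(-25) - (0) = 25

Answer: -25 25 0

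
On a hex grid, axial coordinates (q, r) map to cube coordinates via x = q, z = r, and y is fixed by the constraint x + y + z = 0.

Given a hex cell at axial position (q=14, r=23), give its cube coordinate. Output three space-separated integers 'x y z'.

x = q = 14
z = r = 23
y = -x - z = -(14) - (23) = -37

Answer: 14 -37 23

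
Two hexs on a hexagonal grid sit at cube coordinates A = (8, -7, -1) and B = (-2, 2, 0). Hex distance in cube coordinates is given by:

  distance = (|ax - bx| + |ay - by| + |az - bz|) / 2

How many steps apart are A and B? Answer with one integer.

|ax - bx| = |8 - (-2)| = 10
|ay - by| = |-7 - 2| = 9
|az - bz| = |-1 - 0| = 1
distance = (10 + 9 + 1) / 2 = 20 / 2 = 10

Answer: 10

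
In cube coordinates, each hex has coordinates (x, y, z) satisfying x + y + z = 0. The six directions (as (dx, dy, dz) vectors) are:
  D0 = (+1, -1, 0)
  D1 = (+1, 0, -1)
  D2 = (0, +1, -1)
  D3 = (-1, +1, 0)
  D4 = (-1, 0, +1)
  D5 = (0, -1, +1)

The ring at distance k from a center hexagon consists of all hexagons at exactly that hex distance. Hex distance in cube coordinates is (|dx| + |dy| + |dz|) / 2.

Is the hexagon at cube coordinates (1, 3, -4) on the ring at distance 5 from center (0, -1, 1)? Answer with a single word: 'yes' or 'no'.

Answer: yes

Derivation:
|px - cx| = |1 - 0| = 1
|py - cy| = |3 - (-1)| = 4
|pz - cz| = |-4 - 1| = 5
distance = (1+4+5)/2 = 10/2 = 5
radius = 5; distance == radius -> yes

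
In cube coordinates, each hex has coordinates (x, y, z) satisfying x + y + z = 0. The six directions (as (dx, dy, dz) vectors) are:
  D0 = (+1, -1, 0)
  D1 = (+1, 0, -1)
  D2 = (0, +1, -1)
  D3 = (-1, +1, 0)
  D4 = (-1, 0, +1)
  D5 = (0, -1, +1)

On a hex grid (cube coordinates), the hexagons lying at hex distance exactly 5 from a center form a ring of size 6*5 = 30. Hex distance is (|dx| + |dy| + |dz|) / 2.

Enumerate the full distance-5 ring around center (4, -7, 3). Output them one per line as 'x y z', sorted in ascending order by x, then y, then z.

Walk ring at distance 5 from (4, -7, 3):
Start at center + D4*5 = (-1, -7, 8)
  hex 0: (-1, -7, 8)
  hex 1: (0, -8, 8)
  hex 2: (1, -9, 8)
  hex 3: (2, -10, 8)
  hex 4: (3, -11, 8)
  hex 5: (4, -12, 8)
  hex 6: (5, -12, 7)
  hex 7: (6, -12, 6)
  hex 8: (7, -12, 5)
  hex 9: (8, -12, 4)
  hex 10: (9, -12, 3)
  hex 11: (9, -11, 2)
  hex 12: (9, -10, 1)
  hex 13: (9, -9, 0)
  hex 14: (9, -8, -1)
  hex 15: (9, -7, -2)
  hex 16: (8, -6, -2)
  hex 17: (7, -5, -2)
  hex 18: (6, -4, -2)
  hex 19: (5, -3, -2)
  hex 20: (4, -2, -2)
  hex 21: (3, -2, -1)
  hex 22: (2, -2, 0)
  hex 23: (1, -2, 1)
  hex 24: (0, -2, 2)
  hex 25: (-1, -2, 3)
  hex 26: (-1, -3, 4)
  hex 27: (-1, -4, 5)
  hex 28: (-1, -5, 6)
  hex 29: (-1, -6, 7)
Sorted: 30 hexes.

Answer: -1 -7 8
-1 -6 7
-1 -5 6
-1 -4 5
-1 -3 4
-1 -2 3
0 -8 8
0 -2 2
1 -9 8
1 -2 1
2 -10 8
2 -2 0
3 -11 8
3 -2 -1
4 -12 8
4 -2 -2
5 -12 7
5 -3 -2
6 -12 6
6 -4 -2
7 -12 5
7 -5 -2
8 -12 4
8 -6 -2
9 -12 3
9 -11 2
9 -10 1
9 -9 0
9 -8 -1
9 -7 -2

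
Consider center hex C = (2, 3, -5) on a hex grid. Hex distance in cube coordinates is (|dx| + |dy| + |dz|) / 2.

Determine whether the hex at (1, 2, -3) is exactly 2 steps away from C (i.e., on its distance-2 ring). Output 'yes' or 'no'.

|px - cx| = |1 - 2| = 1
|py - cy| = |2 - 3| = 1
|pz - cz| = |-3 - (-5)| = 2
distance = (1+1+2)/2 = 4/2 = 2
radius = 2; distance == radius -> yes

Answer: yes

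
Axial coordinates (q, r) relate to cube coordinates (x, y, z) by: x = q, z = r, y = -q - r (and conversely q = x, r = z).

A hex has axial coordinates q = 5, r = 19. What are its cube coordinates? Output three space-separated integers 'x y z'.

Answer: 5 -24 19

Derivation:
x = q = 5
z = r = 19
y = -x - z = -(5) - (19) = -24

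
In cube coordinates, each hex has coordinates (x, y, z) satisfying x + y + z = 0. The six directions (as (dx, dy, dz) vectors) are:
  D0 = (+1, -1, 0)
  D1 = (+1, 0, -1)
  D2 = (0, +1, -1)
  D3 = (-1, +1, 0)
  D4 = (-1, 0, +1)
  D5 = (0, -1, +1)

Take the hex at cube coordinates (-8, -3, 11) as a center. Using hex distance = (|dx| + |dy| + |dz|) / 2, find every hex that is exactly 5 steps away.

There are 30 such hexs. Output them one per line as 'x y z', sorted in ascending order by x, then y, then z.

Answer: -13 -3 16
-13 -2 15
-13 -1 14
-13 0 13
-13 1 12
-13 2 11
-12 -4 16
-12 2 10
-11 -5 16
-11 2 9
-10 -6 16
-10 2 8
-9 -7 16
-9 2 7
-8 -8 16
-8 2 6
-7 -8 15
-7 1 6
-6 -8 14
-6 0 6
-5 -8 13
-5 -1 6
-4 -8 12
-4 -2 6
-3 -8 11
-3 -7 10
-3 -6 9
-3 -5 8
-3 -4 7
-3 -3 6

Derivation:
Walk ring at distance 5 from (-8, -3, 11):
Start at center + D4*5 = (-13, -3, 16)
  hex 0: (-13, -3, 16)
  hex 1: (-12, -4, 16)
  hex 2: (-11, -5, 16)
  hex 3: (-10, -6, 16)
  hex 4: (-9, -7, 16)
  hex 5: (-8, -8, 16)
  hex 6: (-7, -8, 15)
  hex 7: (-6, -8, 14)
  hex 8: (-5, -8, 13)
  hex 9: (-4, -8, 12)
  hex 10: (-3, -8, 11)
  hex 11: (-3, -7, 10)
  hex 12: (-3, -6, 9)
  hex 13: (-3, -5, 8)
  hex 14: (-3, -4, 7)
  hex 15: (-3, -3, 6)
  hex 16: (-4, -2, 6)
  hex 17: (-5, -1, 6)
  hex 18: (-6, 0, 6)
  hex 19: (-7, 1, 6)
  hex 20: (-8, 2, 6)
  hex 21: (-9, 2, 7)
  hex 22: (-10, 2, 8)
  hex 23: (-11, 2, 9)
  hex 24: (-12, 2, 10)
  hex 25: (-13, 2, 11)
  hex 26: (-13, 1, 12)
  hex 27: (-13, 0, 13)
  hex 28: (-13, -1, 14)
  hex 29: (-13, -2, 15)
Sorted: 30 hexes.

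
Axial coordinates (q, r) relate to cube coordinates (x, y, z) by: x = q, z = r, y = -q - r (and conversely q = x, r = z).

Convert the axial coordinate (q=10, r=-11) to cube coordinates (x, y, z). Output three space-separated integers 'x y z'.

Answer: 10 1 -11

Derivation:
x = q = 10
z = r = -11
y = -x - z = -(10) - (-11) = 1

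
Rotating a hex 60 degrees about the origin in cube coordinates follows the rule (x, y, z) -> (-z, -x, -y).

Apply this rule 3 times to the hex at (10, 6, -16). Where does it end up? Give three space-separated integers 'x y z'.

Answer: -10 -6 16

Derivation:
Start: (10, 6, -16)
Step 1: (10, 6, -16) -> (-(-16), -(10), -(6)) = (16, -10, -6)
Step 2: (16, -10, -6) -> (-(-6), -(16), -(-10)) = (6, -16, 10)
Step 3: (6, -16, 10) -> (-(10), -(6), -(-16)) = (-10, -6, 16)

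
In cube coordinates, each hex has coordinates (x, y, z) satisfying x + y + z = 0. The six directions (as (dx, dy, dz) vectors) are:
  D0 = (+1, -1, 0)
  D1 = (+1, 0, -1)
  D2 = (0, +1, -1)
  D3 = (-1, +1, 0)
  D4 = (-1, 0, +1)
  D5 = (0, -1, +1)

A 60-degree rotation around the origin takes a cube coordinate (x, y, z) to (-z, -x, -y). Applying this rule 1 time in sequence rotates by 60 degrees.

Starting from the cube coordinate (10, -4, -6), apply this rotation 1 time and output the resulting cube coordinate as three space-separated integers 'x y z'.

Answer: 6 -10 4

Derivation:
Start: (10, -4, -6)
Step 1: (10, -4, -6) -> (-(-6), -(10), -(-4)) = (6, -10, 4)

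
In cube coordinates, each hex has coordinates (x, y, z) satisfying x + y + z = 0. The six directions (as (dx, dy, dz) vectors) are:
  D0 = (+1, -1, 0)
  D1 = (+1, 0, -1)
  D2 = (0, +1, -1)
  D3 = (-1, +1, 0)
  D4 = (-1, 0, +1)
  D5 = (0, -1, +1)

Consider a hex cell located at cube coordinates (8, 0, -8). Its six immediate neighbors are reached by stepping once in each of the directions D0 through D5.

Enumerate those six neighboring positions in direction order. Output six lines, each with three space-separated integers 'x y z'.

Answer: 9 -1 -8
9 0 -9
8 1 -9
7 1 -8
7 0 -7
8 -1 -7

Derivation:
Center: (8, 0, -8). Add each direction:
  D0: (8, 0, -8) + (1, -1, 0) = (9, -1, -8)
  D1: (8, 0, -8) + (1, 0, -1) = (9, 0, -9)
  D2: (8, 0, -8) + (0, 1, -1) = (8, 1, -9)
  D3: (8, 0, -8) + (-1, 1, 0) = (7, 1, -8)
  D4: (8, 0, -8) + (-1, 0, 1) = (7, 0, -7)
  D5: (8, 0, -8) + (0, -1, 1) = (8, -1, -7)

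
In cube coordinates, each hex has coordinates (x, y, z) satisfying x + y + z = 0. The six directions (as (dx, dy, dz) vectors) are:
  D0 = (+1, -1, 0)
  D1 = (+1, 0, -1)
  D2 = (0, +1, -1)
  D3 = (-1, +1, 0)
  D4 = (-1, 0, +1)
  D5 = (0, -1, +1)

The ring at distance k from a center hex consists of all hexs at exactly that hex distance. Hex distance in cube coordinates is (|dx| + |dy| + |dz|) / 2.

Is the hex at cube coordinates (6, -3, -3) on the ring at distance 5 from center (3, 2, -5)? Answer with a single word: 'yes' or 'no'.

Answer: yes

Derivation:
|px - cx| = |6 - 3| = 3
|py - cy| = |-3 - 2| = 5
|pz - cz| = |-3 - (-5)| = 2
distance = (3+5+2)/2 = 10/2 = 5
radius = 5; distance == radius -> yes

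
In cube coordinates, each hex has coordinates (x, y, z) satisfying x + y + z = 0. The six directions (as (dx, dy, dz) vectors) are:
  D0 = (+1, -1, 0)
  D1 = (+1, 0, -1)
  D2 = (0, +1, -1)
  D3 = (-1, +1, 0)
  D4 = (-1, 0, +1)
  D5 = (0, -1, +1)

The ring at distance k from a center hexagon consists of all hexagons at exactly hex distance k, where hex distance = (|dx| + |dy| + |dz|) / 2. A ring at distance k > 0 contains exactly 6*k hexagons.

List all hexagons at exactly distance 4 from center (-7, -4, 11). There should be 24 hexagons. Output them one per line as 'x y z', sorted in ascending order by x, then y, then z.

Walk ring at distance 4 from (-7, -4, 11):
Start at center + D4*4 = (-11, -4, 15)
  hex 0: (-11, -4, 15)
  hex 1: (-10, -5, 15)
  hex 2: (-9, -6, 15)
  hex 3: (-8, -7, 15)
  hex 4: (-7, -8, 15)
  hex 5: (-6, -8, 14)
  hex 6: (-5, -8, 13)
  hex 7: (-4, -8, 12)
  hex 8: (-3, -8, 11)
  hex 9: (-3, -7, 10)
  hex 10: (-3, -6, 9)
  hex 11: (-3, -5, 8)
  hex 12: (-3, -4, 7)
  hex 13: (-4, -3, 7)
  hex 14: (-5, -2, 7)
  hex 15: (-6, -1, 7)
  hex 16: (-7, 0, 7)
  hex 17: (-8, 0, 8)
  hex 18: (-9, 0, 9)
  hex 19: (-10, 0, 10)
  hex 20: (-11, 0, 11)
  hex 21: (-11, -1, 12)
  hex 22: (-11, -2, 13)
  hex 23: (-11, -3, 14)
Sorted: 24 hexes.

Answer: -11 -4 15
-11 -3 14
-11 -2 13
-11 -1 12
-11 0 11
-10 -5 15
-10 0 10
-9 -6 15
-9 0 9
-8 -7 15
-8 0 8
-7 -8 15
-7 0 7
-6 -8 14
-6 -1 7
-5 -8 13
-5 -2 7
-4 -8 12
-4 -3 7
-3 -8 11
-3 -7 10
-3 -6 9
-3 -5 8
-3 -4 7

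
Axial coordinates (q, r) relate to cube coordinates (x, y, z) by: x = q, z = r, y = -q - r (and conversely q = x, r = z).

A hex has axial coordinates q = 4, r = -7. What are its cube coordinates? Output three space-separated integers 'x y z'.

x = q = 4
z = r = -7
y = -x - z = -(4) - (-7) = 3

Answer: 4 3 -7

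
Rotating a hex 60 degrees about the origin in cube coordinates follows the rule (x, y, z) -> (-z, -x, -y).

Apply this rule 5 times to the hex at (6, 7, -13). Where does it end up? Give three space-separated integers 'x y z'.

Answer: -7 13 -6

Derivation:
Start: (6, 7, -13)
Step 1: (6, 7, -13) -> (-(-13), -(6), -(7)) = (13, -6, -7)
Step 2: (13, -6, -7) -> (-(-7), -(13), -(-6)) = (7, -13, 6)
Step 3: (7, -13, 6) -> (-(6), -(7), -(-13)) = (-6, -7, 13)
Step 4: (-6, -7, 13) -> (-(13), -(-6), -(-7)) = (-13, 6, 7)
Step 5: (-13, 6, 7) -> (-(7), -(-13), -(6)) = (-7, 13, -6)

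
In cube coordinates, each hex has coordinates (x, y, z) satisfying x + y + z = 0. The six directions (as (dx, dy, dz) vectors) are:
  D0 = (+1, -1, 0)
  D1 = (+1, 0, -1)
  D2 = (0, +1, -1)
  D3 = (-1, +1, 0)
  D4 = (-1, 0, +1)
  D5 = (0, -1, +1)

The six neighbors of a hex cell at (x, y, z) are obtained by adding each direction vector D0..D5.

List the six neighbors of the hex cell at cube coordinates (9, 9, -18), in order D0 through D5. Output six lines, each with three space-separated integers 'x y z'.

Answer: 10 8 -18
10 9 -19
9 10 -19
8 10 -18
8 9 -17
9 8 -17

Derivation:
Center: (9, 9, -18). Add each direction:
  D0: (9, 9, -18) + (1, -1, 0) = (10, 8, -18)
  D1: (9, 9, -18) + (1, 0, -1) = (10, 9, -19)
  D2: (9, 9, -18) + (0, 1, -1) = (9, 10, -19)
  D3: (9, 9, -18) + (-1, 1, 0) = (8, 10, -18)
  D4: (9, 9, -18) + (-1, 0, 1) = (8, 9, -17)
  D5: (9, 9, -18) + (0, -1, 1) = (9, 8, -17)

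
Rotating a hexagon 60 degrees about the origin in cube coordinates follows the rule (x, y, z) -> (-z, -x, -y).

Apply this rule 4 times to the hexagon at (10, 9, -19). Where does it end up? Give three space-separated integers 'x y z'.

Answer: -19 10 9

Derivation:
Start: (10, 9, -19)
Step 1: (10, 9, -19) -> (-(-19), -(10), -(9)) = (19, -10, -9)
Step 2: (19, -10, -9) -> (-(-9), -(19), -(-10)) = (9, -19, 10)
Step 3: (9, -19, 10) -> (-(10), -(9), -(-19)) = (-10, -9, 19)
Step 4: (-10, -9, 19) -> (-(19), -(-10), -(-9)) = (-19, 10, 9)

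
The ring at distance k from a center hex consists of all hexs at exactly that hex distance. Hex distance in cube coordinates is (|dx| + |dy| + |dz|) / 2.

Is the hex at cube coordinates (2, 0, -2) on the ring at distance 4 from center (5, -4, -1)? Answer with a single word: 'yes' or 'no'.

Answer: yes

Derivation:
|px - cx| = |2 - 5| = 3
|py - cy| = |0 - (-4)| = 4
|pz - cz| = |-2 - (-1)| = 1
distance = (3+4+1)/2 = 8/2 = 4
radius = 4; distance == radius -> yes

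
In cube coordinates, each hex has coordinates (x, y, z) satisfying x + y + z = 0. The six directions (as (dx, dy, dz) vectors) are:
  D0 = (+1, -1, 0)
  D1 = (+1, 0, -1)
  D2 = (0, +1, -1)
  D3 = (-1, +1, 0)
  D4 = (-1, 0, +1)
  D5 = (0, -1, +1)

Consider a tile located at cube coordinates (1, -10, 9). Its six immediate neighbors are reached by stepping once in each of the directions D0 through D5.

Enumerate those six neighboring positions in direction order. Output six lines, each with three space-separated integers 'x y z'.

Answer: 2 -11 9
2 -10 8
1 -9 8
0 -9 9
0 -10 10
1 -11 10

Derivation:
Center: (1, -10, 9). Add each direction:
  D0: (1, -10, 9) + (1, -1, 0) = (2, -11, 9)
  D1: (1, -10, 9) + (1, 0, -1) = (2, -10, 8)
  D2: (1, -10, 9) + (0, 1, -1) = (1, -9, 8)
  D3: (1, -10, 9) + (-1, 1, 0) = (0, -9, 9)
  D4: (1, -10, 9) + (-1, 0, 1) = (0, -10, 10)
  D5: (1, -10, 9) + (0, -1, 1) = (1, -11, 10)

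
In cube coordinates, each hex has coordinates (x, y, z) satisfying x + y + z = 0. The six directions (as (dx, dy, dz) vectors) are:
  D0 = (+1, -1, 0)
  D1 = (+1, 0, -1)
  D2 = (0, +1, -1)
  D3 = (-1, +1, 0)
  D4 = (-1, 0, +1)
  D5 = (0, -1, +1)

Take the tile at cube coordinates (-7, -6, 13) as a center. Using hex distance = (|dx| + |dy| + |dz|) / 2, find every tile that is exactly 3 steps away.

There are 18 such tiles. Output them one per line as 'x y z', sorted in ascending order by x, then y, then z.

Answer: -10 -6 16
-10 -5 15
-10 -4 14
-10 -3 13
-9 -7 16
-9 -3 12
-8 -8 16
-8 -3 11
-7 -9 16
-7 -3 10
-6 -9 15
-6 -4 10
-5 -9 14
-5 -5 10
-4 -9 13
-4 -8 12
-4 -7 11
-4 -6 10

Derivation:
Walk ring at distance 3 from (-7, -6, 13):
Start at center + D4*3 = (-10, -6, 16)
  hex 0: (-10, -6, 16)
  hex 1: (-9, -7, 16)
  hex 2: (-8, -8, 16)
  hex 3: (-7, -9, 16)
  hex 4: (-6, -9, 15)
  hex 5: (-5, -9, 14)
  hex 6: (-4, -9, 13)
  hex 7: (-4, -8, 12)
  hex 8: (-4, -7, 11)
  hex 9: (-4, -6, 10)
  hex 10: (-5, -5, 10)
  hex 11: (-6, -4, 10)
  hex 12: (-7, -3, 10)
  hex 13: (-8, -3, 11)
  hex 14: (-9, -3, 12)
  hex 15: (-10, -3, 13)
  hex 16: (-10, -4, 14)
  hex 17: (-10, -5, 15)
Sorted: 18 hexes.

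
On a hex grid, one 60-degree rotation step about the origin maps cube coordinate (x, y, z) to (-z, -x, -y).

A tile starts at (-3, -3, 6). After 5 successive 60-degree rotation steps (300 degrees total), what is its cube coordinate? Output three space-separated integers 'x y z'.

Answer: 3 -6 3

Derivation:
Start: (-3, -3, 6)
Step 1: (-3, -3, 6) -> (-(6), -(-3), -(-3)) = (-6, 3, 3)
Step 2: (-6, 3, 3) -> (-(3), -(-6), -(3)) = (-3, 6, -3)
Step 3: (-3, 6, -3) -> (-(-3), -(-3), -(6)) = (3, 3, -6)
Step 4: (3, 3, -6) -> (-(-6), -(3), -(3)) = (6, -3, -3)
Step 5: (6, -3, -3) -> (-(-3), -(6), -(-3)) = (3, -6, 3)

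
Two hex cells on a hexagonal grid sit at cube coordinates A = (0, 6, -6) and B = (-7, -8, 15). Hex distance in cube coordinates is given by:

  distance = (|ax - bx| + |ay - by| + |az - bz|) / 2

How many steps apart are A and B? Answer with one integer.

|ax - bx| = |0 - (-7)| = 7
|ay - by| = |6 - (-8)| = 14
|az - bz| = |-6 - 15| = 21
distance = (7 + 14 + 21) / 2 = 42 / 2 = 21

Answer: 21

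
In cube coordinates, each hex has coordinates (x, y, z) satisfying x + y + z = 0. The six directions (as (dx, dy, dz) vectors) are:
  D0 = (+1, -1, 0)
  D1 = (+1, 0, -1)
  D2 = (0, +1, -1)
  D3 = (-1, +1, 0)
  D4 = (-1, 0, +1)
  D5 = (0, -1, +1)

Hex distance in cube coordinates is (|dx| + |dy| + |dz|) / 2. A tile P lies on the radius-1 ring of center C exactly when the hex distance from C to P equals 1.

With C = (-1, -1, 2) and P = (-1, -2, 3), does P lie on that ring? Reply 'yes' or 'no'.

Answer: yes

Derivation:
|px - cx| = |-1 - (-1)| = 0
|py - cy| = |-2 - (-1)| = 1
|pz - cz| = |3 - 2| = 1
distance = (0+1+1)/2 = 2/2 = 1
radius = 1; distance == radius -> yes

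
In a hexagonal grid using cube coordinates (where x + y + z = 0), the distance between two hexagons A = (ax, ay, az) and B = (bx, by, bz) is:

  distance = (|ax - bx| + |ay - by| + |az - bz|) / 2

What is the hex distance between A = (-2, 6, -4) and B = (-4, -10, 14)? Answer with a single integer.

Answer: 18

Derivation:
|ax - bx| = |-2 - (-4)| = 2
|ay - by| = |6 - (-10)| = 16
|az - bz| = |-4 - 14| = 18
distance = (2 + 16 + 18) / 2 = 36 / 2 = 18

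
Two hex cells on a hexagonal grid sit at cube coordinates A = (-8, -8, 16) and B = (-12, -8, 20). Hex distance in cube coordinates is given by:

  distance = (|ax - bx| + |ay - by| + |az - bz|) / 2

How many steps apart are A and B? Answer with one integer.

Answer: 4

Derivation:
|ax - bx| = |-8 - (-12)| = 4
|ay - by| = |-8 - (-8)| = 0
|az - bz| = |16 - 20| = 4
distance = (4 + 0 + 4) / 2 = 8 / 2 = 4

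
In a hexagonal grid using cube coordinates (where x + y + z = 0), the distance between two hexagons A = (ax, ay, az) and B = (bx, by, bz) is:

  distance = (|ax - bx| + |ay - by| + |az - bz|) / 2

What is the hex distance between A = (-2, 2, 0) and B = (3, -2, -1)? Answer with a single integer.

Answer: 5

Derivation:
|ax - bx| = |-2 - 3| = 5
|ay - by| = |2 - (-2)| = 4
|az - bz| = |0 - (-1)| = 1
distance = (5 + 4 + 1) / 2 = 10 / 2 = 5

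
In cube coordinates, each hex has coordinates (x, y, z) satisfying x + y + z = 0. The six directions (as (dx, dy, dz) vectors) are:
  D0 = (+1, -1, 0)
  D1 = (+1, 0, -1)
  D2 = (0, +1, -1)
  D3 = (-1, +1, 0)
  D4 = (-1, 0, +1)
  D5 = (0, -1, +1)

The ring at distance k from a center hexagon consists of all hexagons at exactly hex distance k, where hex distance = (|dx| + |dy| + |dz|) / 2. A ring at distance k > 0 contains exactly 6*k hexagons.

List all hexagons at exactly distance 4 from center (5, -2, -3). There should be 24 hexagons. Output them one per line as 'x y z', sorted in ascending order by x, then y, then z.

Walk ring at distance 4 from (5, -2, -3):
Start at center + D4*4 = (1, -2, 1)
  hex 0: (1, -2, 1)
  hex 1: (2, -3, 1)
  hex 2: (3, -4, 1)
  hex 3: (4, -5, 1)
  hex 4: (5, -6, 1)
  hex 5: (6, -6, 0)
  hex 6: (7, -6, -1)
  hex 7: (8, -6, -2)
  hex 8: (9, -6, -3)
  hex 9: (9, -5, -4)
  hex 10: (9, -4, -5)
  hex 11: (9, -3, -6)
  hex 12: (9, -2, -7)
  hex 13: (8, -1, -7)
  hex 14: (7, 0, -7)
  hex 15: (6, 1, -7)
  hex 16: (5, 2, -7)
  hex 17: (4, 2, -6)
  hex 18: (3, 2, -5)
  hex 19: (2, 2, -4)
  hex 20: (1, 2, -3)
  hex 21: (1, 1, -2)
  hex 22: (1, 0, -1)
  hex 23: (1, -1, 0)
Sorted: 24 hexes.

Answer: 1 -2 1
1 -1 0
1 0 -1
1 1 -2
1 2 -3
2 -3 1
2 2 -4
3 -4 1
3 2 -5
4 -5 1
4 2 -6
5 -6 1
5 2 -7
6 -6 0
6 1 -7
7 -6 -1
7 0 -7
8 -6 -2
8 -1 -7
9 -6 -3
9 -5 -4
9 -4 -5
9 -3 -6
9 -2 -7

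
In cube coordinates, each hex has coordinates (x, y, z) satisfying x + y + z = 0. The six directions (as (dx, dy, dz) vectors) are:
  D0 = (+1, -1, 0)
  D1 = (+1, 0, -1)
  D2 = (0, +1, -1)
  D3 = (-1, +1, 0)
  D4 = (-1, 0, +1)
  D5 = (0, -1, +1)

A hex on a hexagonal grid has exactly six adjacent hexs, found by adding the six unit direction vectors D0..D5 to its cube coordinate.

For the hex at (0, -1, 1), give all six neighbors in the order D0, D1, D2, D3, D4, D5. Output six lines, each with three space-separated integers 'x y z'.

Answer: 1 -2 1
1 -1 0
0 0 0
-1 0 1
-1 -1 2
0 -2 2

Derivation:
Center: (0, -1, 1). Add each direction:
  D0: (0, -1, 1) + (1, -1, 0) = (1, -2, 1)
  D1: (0, -1, 1) + (1, 0, -1) = (1, -1, 0)
  D2: (0, -1, 1) + (0, 1, -1) = (0, 0, 0)
  D3: (0, -1, 1) + (-1, 1, 0) = (-1, 0, 1)
  D4: (0, -1, 1) + (-1, 0, 1) = (-1, -1, 2)
  D5: (0, -1, 1) + (0, -1, 1) = (0, -2, 2)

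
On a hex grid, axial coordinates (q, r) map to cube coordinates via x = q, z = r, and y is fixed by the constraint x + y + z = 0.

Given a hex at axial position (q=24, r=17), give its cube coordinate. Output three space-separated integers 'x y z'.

x = q = 24
z = r = 17
y = -x - z = -(24) - (17) = -41

Answer: 24 -41 17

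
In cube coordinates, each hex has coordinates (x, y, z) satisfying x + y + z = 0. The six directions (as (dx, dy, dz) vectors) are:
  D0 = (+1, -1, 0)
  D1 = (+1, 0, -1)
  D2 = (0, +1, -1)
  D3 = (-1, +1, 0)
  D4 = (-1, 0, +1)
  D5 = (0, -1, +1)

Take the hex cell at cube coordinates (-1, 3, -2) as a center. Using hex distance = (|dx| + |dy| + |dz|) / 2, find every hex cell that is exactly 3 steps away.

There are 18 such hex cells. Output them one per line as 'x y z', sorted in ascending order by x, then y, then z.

Walk ring at distance 3 from (-1, 3, -2):
Start at center + D4*3 = (-4, 3, 1)
  hex 0: (-4, 3, 1)
  hex 1: (-3, 2, 1)
  hex 2: (-2, 1, 1)
  hex 3: (-1, 0, 1)
  hex 4: (0, 0, 0)
  hex 5: (1, 0, -1)
  hex 6: (2, 0, -2)
  hex 7: (2, 1, -3)
  hex 8: (2, 2, -4)
  hex 9: (2, 3, -5)
  hex 10: (1, 4, -5)
  hex 11: (0, 5, -5)
  hex 12: (-1, 6, -5)
  hex 13: (-2, 6, -4)
  hex 14: (-3, 6, -3)
  hex 15: (-4, 6, -2)
  hex 16: (-4, 5, -1)
  hex 17: (-4, 4, 0)
Sorted: 18 hexes.

Answer: -4 3 1
-4 4 0
-4 5 -1
-4 6 -2
-3 2 1
-3 6 -3
-2 1 1
-2 6 -4
-1 0 1
-1 6 -5
0 0 0
0 5 -5
1 0 -1
1 4 -5
2 0 -2
2 1 -3
2 2 -4
2 3 -5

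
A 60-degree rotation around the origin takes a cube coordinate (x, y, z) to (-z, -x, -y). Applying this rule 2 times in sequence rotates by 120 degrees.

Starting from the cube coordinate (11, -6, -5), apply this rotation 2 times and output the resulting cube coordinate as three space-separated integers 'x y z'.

Answer: -6 -5 11

Derivation:
Start: (11, -6, -5)
Step 1: (11, -6, -5) -> (-(-5), -(11), -(-6)) = (5, -11, 6)
Step 2: (5, -11, 6) -> (-(6), -(5), -(-11)) = (-6, -5, 11)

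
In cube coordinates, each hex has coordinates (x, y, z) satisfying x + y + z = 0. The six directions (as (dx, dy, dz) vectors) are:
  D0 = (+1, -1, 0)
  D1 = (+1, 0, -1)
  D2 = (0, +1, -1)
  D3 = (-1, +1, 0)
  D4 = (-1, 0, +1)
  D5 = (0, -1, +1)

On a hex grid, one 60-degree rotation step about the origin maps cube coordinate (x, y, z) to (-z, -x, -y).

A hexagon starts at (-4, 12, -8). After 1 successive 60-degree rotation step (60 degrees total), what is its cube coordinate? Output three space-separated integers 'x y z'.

Answer: 8 4 -12

Derivation:
Start: (-4, 12, -8)
Step 1: (-4, 12, -8) -> (-(-8), -(-4), -(12)) = (8, 4, -12)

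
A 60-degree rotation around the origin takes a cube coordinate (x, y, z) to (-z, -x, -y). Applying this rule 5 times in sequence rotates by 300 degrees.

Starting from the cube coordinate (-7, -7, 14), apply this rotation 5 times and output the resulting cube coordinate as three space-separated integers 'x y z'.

Start: (-7, -7, 14)
Step 1: (-7, -7, 14) -> (-(14), -(-7), -(-7)) = (-14, 7, 7)
Step 2: (-14, 7, 7) -> (-(7), -(-14), -(7)) = (-7, 14, -7)
Step 3: (-7, 14, -7) -> (-(-7), -(-7), -(14)) = (7, 7, -14)
Step 4: (7, 7, -14) -> (-(-14), -(7), -(7)) = (14, -7, -7)
Step 5: (14, -7, -7) -> (-(-7), -(14), -(-7)) = (7, -14, 7)

Answer: 7 -14 7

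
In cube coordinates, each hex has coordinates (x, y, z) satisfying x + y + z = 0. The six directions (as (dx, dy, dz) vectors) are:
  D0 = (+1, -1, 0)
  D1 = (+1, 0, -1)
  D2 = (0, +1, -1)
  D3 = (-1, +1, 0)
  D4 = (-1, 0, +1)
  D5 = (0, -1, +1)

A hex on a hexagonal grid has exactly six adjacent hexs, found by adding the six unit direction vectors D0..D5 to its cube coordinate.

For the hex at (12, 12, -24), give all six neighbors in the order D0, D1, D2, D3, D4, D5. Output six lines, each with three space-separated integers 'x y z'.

Center: (12, 12, -24). Add each direction:
  D0: (12, 12, -24) + (1, -1, 0) = (13, 11, -24)
  D1: (12, 12, -24) + (1, 0, -1) = (13, 12, -25)
  D2: (12, 12, -24) + (0, 1, -1) = (12, 13, -25)
  D3: (12, 12, -24) + (-1, 1, 0) = (11, 13, -24)
  D4: (12, 12, -24) + (-1, 0, 1) = (11, 12, -23)
  D5: (12, 12, -24) + (0, -1, 1) = (12, 11, -23)

Answer: 13 11 -24
13 12 -25
12 13 -25
11 13 -24
11 12 -23
12 11 -23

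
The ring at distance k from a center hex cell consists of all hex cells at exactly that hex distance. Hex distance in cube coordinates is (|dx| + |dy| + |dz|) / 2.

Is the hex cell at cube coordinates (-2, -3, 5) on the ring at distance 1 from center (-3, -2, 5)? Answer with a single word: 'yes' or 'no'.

|px - cx| = |-2 - (-3)| = 1
|py - cy| = |-3 - (-2)| = 1
|pz - cz| = |5 - 5| = 0
distance = (1+1+0)/2 = 2/2 = 1
radius = 1; distance == radius -> yes

Answer: yes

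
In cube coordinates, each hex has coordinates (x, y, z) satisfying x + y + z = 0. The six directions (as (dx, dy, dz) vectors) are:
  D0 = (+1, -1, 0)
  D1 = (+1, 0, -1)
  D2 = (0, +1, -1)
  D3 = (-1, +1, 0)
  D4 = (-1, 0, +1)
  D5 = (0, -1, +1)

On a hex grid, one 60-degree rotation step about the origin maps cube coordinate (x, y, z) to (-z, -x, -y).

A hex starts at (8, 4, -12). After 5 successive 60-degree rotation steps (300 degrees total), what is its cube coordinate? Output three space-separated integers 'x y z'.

Start: (8, 4, -12)
Step 1: (8, 4, -12) -> (-(-12), -(8), -(4)) = (12, -8, -4)
Step 2: (12, -8, -4) -> (-(-4), -(12), -(-8)) = (4, -12, 8)
Step 3: (4, -12, 8) -> (-(8), -(4), -(-12)) = (-8, -4, 12)
Step 4: (-8, -4, 12) -> (-(12), -(-8), -(-4)) = (-12, 8, 4)
Step 5: (-12, 8, 4) -> (-(4), -(-12), -(8)) = (-4, 12, -8)

Answer: -4 12 -8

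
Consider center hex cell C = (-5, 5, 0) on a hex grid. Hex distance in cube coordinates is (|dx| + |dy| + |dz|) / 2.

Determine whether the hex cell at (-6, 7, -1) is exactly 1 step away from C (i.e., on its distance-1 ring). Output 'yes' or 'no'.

|px - cx| = |-6 - (-5)| = 1
|py - cy| = |7 - 5| = 2
|pz - cz| = |-1 - 0| = 1
distance = (1+2+1)/2 = 4/2 = 2
radius = 1; distance != radius -> no

Answer: no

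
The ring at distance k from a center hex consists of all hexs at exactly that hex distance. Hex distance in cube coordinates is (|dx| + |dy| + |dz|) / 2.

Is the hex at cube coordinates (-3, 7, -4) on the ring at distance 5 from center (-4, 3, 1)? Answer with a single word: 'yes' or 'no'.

|px - cx| = |-3 - (-4)| = 1
|py - cy| = |7 - 3| = 4
|pz - cz| = |-4 - 1| = 5
distance = (1+4+5)/2 = 10/2 = 5
radius = 5; distance == radius -> yes

Answer: yes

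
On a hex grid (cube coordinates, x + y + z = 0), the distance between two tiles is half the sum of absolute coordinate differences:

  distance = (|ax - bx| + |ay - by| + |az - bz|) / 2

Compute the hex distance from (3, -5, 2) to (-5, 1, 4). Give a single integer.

|ax - bx| = |3 - (-5)| = 8
|ay - by| = |-5 - 1| = 6
|az - bz| = |2 - 4| = 2
distance = (8 + 6 + 2) / 2 = 16 / 2 = 8

Answer: 8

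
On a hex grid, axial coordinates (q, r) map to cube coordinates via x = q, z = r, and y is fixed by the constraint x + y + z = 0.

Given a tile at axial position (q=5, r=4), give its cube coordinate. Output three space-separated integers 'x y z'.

x = q = 5
z = r = 4
y = -x - z = -(5) - (4) = -9

Answer: 5 -9 4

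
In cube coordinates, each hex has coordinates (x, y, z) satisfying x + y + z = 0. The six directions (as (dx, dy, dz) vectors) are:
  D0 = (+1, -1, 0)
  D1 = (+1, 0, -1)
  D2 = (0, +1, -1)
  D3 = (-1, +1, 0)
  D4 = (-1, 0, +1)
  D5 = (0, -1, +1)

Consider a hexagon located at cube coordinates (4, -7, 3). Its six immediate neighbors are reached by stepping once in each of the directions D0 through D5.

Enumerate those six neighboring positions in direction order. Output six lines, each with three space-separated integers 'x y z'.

Center: (4, -7, 3). Add each direction:
  D0: (4, -7, 3) + (1, -1, 0) = (5, -8, 3)
  D1: (4, -7, 3) + (1, 0, -1) = (5, -7, 2)
  D2: (4, -7, 3) + (0, 1, -1) = (4, -6, 2)
  D3: (4, -7, 3) + (-1, 1, 0) = (3, -6, 3)
  D4: (4, -7, 3) + (-1, 0, 1) = (3, -7, 4)
  D5: (4, -7, 3) + (0, -1, 1) = (4, -8, 4)

Answer: 5 -8 3
5 -7 2
4 -6 2
3 -6 3
3 -7 4
4 -8 4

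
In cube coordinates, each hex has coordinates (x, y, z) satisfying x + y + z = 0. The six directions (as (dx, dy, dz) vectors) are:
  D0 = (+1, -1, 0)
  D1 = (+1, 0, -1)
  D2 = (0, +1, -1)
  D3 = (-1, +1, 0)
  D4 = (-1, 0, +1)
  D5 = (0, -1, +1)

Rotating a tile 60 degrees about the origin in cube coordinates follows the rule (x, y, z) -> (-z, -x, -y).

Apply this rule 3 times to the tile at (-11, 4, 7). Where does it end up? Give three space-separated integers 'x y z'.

Start: (-11, 4, 7)
Step 1: (-11, 4, 7) -> (-(7), -(-11), -(4)) = (-7, 11, -4)
Step 2: (-7, 11, -4) -> (-(-4), -(-7), -(11)) = (4, 7, -11)
Step 3: (4, 7, -11) -> (-(-11), -(4), -(7)) = (11, -4, -7)

Answer: 11 -4 -7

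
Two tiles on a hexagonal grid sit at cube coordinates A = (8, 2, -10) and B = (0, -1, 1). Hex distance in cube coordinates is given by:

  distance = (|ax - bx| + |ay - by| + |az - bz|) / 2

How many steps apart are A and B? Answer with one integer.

Answer: 11

Derivation:
|ax - bx| = |8 - 0| = 8
|ay - by| = |2 - (-1)| = 3
|az - bz| = |-10 - 1| = 11
distance = (8 + 3 + 11) / 2 = 22 / 2 = 11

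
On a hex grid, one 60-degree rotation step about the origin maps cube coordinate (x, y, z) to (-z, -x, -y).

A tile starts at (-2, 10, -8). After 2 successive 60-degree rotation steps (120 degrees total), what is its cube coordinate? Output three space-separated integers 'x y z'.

Start: (-2, 10, -8)
Step 1: (-2, 10, -8) -> (-(-8), -(-2), -(10)) = (8, 2, -10)
Step 2: (8, 2, -10) -> (-(-10), -(8), -(2)) = (10, -8, -2)

Answer: 10 -8 -2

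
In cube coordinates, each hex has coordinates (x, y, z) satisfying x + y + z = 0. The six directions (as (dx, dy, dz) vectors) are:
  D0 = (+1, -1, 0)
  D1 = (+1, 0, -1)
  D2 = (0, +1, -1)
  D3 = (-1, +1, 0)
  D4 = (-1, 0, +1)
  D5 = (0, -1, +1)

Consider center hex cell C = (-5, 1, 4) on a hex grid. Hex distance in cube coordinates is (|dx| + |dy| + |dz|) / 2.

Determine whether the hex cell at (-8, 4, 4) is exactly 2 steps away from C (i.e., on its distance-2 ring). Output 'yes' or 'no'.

Answer: no

Derivation:
|px - cx| = |-8 - (-5)| = 3
|py - cy| = |4 - 1| = 3
|pz - cz| = |4 - 4| = 0
distance = (3+3+0)/2 = 6/2 = 3
radius = 2; distance != radius -> no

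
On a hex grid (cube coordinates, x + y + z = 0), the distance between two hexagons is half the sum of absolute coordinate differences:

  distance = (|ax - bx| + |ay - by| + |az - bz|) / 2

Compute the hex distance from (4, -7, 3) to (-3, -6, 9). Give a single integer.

|ax - bx| = |4 - (-3)| = 7
|ay - by| = |-7 - (-6)| = 1
|az - bz| = |3 - 9| = 6
distance = (7 + 1 + 6) / 2 = 14 / 2 = 7

Answer: 7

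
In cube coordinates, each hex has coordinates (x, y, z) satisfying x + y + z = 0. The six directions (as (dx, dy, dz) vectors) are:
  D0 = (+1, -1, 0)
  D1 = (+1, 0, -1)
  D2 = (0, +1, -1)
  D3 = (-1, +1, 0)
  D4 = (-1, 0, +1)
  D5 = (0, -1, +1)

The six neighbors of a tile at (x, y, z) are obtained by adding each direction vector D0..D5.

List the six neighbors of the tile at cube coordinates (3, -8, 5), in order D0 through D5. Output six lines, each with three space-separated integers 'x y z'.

Center: (3, -8, 5). Add each direction:
  D0: (3, -8, 5) + (1, -1, 0) = (4, -9, 5)
  D1: (3, -8, 5) + (1, 0, -1) = (4, -8, 4)
  D2: (3, -8, 5) + (0, 1, -1) = (3, -7, 4)
  D3: (3, -8, 5) + (-1, 1, 0) = (2, -7, 5)
  D4: (3, -8, 5) + (-1, 0, 1) = (2, -8, 6)
  D5: (3, -8, 5) + (0, -1, 1) = (3, -9, 6)

Answer: 4 -9 5
4 -8 4
3 -7 4
2 -7 5
2 -8 6
3 -9 6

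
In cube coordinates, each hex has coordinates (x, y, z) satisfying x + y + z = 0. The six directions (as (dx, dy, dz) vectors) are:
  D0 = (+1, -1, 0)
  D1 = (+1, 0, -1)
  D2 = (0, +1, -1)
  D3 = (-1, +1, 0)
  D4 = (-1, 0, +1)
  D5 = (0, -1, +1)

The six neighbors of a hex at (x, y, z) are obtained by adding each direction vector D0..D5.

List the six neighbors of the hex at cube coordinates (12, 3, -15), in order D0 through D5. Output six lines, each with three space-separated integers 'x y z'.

Center: (12, 3, -15). Add each direction:
  D0: (12, 3, -15) + (1, -1, 0) = (13, 2, -15)
  D1: (12, 3, -15) + (1, 0, -1) = (13, 3, -16)
  D2: (12, 3, -15) + (0, 1, -1) = (12, 4, -16)
  D3: (12, 3, -15) + (-1, 1, 0) = (11, 4, -15)
  D4: (12, 3, -15) + (-1, 0, 1) = (11, 3, -14)
  D5: (12, 3, -15) + (0, -1, 1) = (12, 2, -14)

Answer: 13 2 -15
13 3 -16
12 4 -16
11 4 -15
11 3 -14
12 2 -14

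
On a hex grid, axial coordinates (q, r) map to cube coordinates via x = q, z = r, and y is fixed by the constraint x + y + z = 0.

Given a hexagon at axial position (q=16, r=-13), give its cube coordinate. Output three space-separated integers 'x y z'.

Answer: 16 -3 -13

Derivation:
x = q = 16
z = r = -13
y = -x - z = -(16) - (-13) = -3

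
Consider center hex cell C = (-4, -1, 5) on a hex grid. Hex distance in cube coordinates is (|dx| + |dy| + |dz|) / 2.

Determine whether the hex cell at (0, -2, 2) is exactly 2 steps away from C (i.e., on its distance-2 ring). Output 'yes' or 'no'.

Answer: no

Derivation:
|px - cx| = |0 - (-4)| = 4
|py - cy| = |-2 - (-1)| = 1
|pz - cz| = |2 - 5| = 3
distance = (4+1+3)/2 = 8/2 = 4
radius = 2; distance != radius -> no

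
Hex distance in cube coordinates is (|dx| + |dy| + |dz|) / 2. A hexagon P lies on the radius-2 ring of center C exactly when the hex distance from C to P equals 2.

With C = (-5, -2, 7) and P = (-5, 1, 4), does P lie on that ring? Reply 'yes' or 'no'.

Answer: no

Derivation:
|px - cx| = |-5 - (-5)| = 0
|py - cy| = |1 - (-2)| = 3
|pz - cz| = |4 - 7| = 3
distance = (0+3+3)/2 = 6/2 = 3
radius = 2; distance != radius -> no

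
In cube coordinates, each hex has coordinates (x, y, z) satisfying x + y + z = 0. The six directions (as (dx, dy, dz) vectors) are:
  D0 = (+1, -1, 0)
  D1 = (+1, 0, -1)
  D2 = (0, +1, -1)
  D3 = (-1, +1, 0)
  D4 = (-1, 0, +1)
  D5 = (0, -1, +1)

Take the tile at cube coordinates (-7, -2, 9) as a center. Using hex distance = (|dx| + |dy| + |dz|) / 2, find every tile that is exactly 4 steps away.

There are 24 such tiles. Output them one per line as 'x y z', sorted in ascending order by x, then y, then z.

Walk ring at distance 4 from (-7, -2, 9):
Start at center + D4*4 = (-11, -2, 13)
  hex 0: (-11, -2, 13)
  hex 1: (-10, -3, 13)
  hex 2: (-9, -4, 13)
  hex 3: (-8, -5, 13)
  hex 4: (-7, -6, 13)
  hex 5: (-6, -6, 12)
  hex 6: (-5, -6, 11)
  hex 7: (-4, -6, 10)
  hex 8: (-3, -6, 9)
  hex 9: (-3, -5, 8)
  hex 10: (-3, -4, 7)
  hex 11: (-3, -3, 6)
  hex 12: (-3, -2, 5)
  hex 13: (-4, -1, 5)
  hex 14: (-5, 0, 5)
  hex 15: (-6, 1, 5)
  hex 16: (-7, 2, 5)
  hex 17: (-8, 2, 6)
  hex 18: (-9, 2, 7)
  hex 19: (-10, 2, 8)
  hex 20: (-11, 2, 9)
  hex 21: (-11, 1, 10)
  hex 22: (-11, 0, 11)
  hex 23: (-11, -1, 12)
Sorted: 24 hexes.

Answer: -11 -2 13
-11 -1 12
-11 0 11
-11 1 10
-11 2 9
-10 -3 13
-10 2 8
-9 -4 13
-9 2 7
-8 -5 13
-8 2 6
-7 -6 13
-7 2 5
-6 -6 12
-6 1 5
-5 -6 11
-5 0 5
-4 -6 10
-4 -1 5
-3 -6 9
-3 -5 8
-3 -4 7
-3 -3 6
-3 -2 5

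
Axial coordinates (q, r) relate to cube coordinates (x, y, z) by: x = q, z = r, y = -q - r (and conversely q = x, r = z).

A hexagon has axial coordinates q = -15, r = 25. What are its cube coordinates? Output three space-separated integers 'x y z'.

Answer: -15 -10 25

Derivation:
x = q = -15
z = r = 25
y = -x - z = -(-15) - (25) = -10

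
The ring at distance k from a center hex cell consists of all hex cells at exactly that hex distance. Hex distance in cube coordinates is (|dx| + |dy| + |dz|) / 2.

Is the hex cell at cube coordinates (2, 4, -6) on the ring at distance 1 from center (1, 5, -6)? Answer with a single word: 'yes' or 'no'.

Answer: yes

Derivation:
|px - cx| = |2 - 1| = 1
|py - cy| = |4 - 5| = 1
|pz - cz| = |-6 - (-6)| = 0
distance = (1+1+0)/2 = 2/2 = 1
radius = 1; distance == radius -> yes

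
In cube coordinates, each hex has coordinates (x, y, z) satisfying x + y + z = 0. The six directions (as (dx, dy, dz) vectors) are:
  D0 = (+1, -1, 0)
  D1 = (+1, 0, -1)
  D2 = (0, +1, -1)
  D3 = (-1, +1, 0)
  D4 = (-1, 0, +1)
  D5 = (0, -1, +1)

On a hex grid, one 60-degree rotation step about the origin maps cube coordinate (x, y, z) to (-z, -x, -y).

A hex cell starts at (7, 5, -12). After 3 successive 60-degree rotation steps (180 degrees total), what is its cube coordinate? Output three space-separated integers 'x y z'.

Start: (7, 5, -12)
Step 1: (7, 5, -12) -> (-(-12), -(7), -(5)) = (12, -7, -5)
Step 2: (12, -7, -5) -> (-(-5), -(12), -(-7)) = (5, -12, 7)
Step 3: (5, -12, 7) -> (-(7), -(5), -(-12)) = (-7, -5, 12)

Answer: -7 -5 12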